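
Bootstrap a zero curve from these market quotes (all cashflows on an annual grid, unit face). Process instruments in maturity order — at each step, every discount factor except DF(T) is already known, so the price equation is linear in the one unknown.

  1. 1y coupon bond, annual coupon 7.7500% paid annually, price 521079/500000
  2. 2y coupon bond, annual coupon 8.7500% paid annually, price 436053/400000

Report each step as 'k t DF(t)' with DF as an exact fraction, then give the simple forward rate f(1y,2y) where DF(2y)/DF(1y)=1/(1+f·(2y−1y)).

1 1 1209/1250
2 2 4623/5000
f(1y,2y) = ((1209/1250)/(4623/5000) − 1)/(1) = 71/1541 ≈ 4.6074%

step 1 [1y] bond c/1=31/400: DF=(521079/500000 − 31/400·(0))/(1+31/400) = 1209/1250 ≈ 0.967200
step 2 [2y] bond c/1=7/80: DF=(436053/400000 − 7/80·(0.967200))/(1+7/80) = 4623/5000 ≈ 0.924600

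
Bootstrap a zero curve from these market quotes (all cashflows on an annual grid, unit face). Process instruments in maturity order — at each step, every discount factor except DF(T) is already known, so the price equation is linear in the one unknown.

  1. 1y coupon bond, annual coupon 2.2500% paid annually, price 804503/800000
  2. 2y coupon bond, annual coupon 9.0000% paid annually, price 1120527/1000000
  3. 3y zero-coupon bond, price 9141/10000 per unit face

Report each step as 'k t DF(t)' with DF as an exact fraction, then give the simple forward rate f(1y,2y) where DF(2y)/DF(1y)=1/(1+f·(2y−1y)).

step 1 [1y] bond c/1=9/400: DF=(804503/800000 − 9/400·(0))/(1+9/400) = 1967/2000 ≈ 0.983500
step 2 [2y] bond c/1=9/100: DF=(1120527/1000000 − 9/100·(0.983500))/(1+9/100) = 2367/2500 ≈ 0.946800
step 3 [3y] zero: DF = P = 9141/10000 ≈ 0.914100

1 1 1967/2000
2 2 2367/2500
3 3 9141/10000
f(1y,2y) = ((1967/2000)/(2367/2500) − 1)/(1) = 367/9468 ≈ 3.8762%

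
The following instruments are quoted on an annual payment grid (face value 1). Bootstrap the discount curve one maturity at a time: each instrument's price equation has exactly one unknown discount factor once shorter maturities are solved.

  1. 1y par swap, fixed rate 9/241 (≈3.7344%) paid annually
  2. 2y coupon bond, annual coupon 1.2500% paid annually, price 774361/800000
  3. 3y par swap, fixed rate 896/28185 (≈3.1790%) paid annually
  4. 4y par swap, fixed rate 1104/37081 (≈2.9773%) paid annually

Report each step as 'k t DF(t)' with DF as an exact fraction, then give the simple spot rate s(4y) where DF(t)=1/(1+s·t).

step 1 [1y] swap r/1=9/241: DF=(1 − 9/241·(0))/(1+9/241) = 241/250 ≈ 0.964000
step 2 [2y] bond c/1=1/80: DF=(774361/800000 − 1/80·(0.964000))/(1+1/80) = 9441/10000 ≈ 0.944100
step 3 [3y] swap r/1=896/28185: DF=(1 − 896/28185·(0.964000+0.944100))/(1+896/28185) = 569/625 ≈ 0.910400
step 4 [4y] swap r/1=1104/37081: DF=(1 − 1104/37081·(0.964000+0.944100+0.910400))/(1+1104/37081) = 556/625 ≈ 0.889600

1 1 241/250
2 2 9441/10000
3 3 569/625
4 4 556/625
s(4y) = (1/(556/625) − 1)/(4) = 69/2224 ≈ 3.1025%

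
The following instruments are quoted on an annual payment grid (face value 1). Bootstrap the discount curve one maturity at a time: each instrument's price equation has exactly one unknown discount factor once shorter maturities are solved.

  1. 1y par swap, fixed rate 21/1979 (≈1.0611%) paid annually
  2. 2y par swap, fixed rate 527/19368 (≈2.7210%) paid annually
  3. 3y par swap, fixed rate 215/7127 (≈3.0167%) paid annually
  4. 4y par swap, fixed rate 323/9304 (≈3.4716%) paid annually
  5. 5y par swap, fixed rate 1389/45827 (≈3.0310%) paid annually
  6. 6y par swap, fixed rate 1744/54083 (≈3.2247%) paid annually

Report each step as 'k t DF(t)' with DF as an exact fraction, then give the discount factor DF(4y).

step 1 [1y] swap r/1=21/1979: DF=(1 − 21/1979·(0))/(1+21/1979) = 1979/2000 ≈ 0.989500
step 2 [2y] swap r/1=527/19368: DF=(1 − 527/19368·(0.989500))/(1+527/19368) = 9473/10000 ≈ 0.947300
step 3 [3y] swap r/1=215/7127: DF=(1 − 215/7127·(0.989500+0.947300))/(1+215/7127) = 457/500 ≈ 0.914000
step 4 [4y] swap r/1=323/9304: DF=(1 − 323/9304·(0.989500+0.947300+0.914000))/(1+323/9304) = 2177/2500 ≈ 0.870800
step 5 [5y] swap r/1=1389/45827: DF=(1 − 1389/45827·(0.989500+0.947300+0.914000+0.870800))/(1+1389/45827) = 8611/10000 ≈ 0.861100
step 6 [6y] swap r/1=1744/54083: DF=(1 − 1744/54083·(0.989500+0.947300+0.914000+0.870800+0.861100))/(1+1744/54083) = 516/625 ≈ 0.825600

1 1 1979/2000
2 2 9473/10000
3 3 457/500
4 4 2177/2500
5 5 8611/10000
6 6 516/625
DF(4y) = 2177/2500 ≈ 0.870800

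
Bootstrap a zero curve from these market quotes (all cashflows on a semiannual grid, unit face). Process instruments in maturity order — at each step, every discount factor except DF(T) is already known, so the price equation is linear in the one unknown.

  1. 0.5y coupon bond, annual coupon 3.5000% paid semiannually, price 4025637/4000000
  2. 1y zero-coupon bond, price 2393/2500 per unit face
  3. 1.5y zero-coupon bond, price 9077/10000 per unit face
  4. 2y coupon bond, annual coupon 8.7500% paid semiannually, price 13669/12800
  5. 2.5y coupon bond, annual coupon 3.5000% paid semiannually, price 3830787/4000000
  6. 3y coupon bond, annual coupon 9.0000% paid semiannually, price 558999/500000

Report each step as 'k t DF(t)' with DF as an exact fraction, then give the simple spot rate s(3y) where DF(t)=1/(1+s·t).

1 1/2 9891/10000
2 1 2393/2500
3 3/2 9077/10000
4 2 1807/2000
5 5/2 4383/5000
6 3 8703/10000
s(3y) = (1/(8703/10000) − 1)/(3) = 1297/26109 ≈ 4.9676%

step 1 [0.5y] bond c/2=7/400: DF=(4025637/4000000 − 7/400·(0))/(1+7/400) = 9891/10000 ≈ 0.989100
step 2 [1y] zero: DF = P = 2393/2500 ≈ 0.957200
step 3 [1.5y] zero: DF = P = 9077/10000 ≈ 0.907700
step 4 [2y] bond c/2=7/160: DF=(13669/12800 − 7/160·(0.989100+0.957200+0.907700))/(1+7/160) = 1807/2000 ≈ 0.903500
step 5 [2.5y] bond c/2=7/400: DF=(3830787/4000000 − 7/400·(0.989100+0.957200+0.907700+0.903500))/(1+7/400) = 4383/5000 ≈ 0.876600
step 6 [3y] bond c/2=9/200: DF=(558999/500000 − 9/200·(0.989100+0.957200+0.907700+0.903500+0.876600))/(1+9/200) = 8703/10000 ≈ 0.870300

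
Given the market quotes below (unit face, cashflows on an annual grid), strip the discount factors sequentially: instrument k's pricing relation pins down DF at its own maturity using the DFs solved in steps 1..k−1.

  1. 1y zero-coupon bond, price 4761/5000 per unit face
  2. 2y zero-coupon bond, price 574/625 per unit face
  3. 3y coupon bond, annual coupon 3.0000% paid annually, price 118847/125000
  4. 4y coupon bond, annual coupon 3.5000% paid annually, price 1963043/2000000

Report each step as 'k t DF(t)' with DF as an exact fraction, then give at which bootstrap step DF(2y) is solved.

1 1 4761/5000
2 2 574/625
3 3 4343/5000
4 4 8557/10000
DF(2y) is solved at step 2

step 1 [1y] zero: DF = P = 4761/5000 ≈ 0.952200
step 2 [2y] zero: DF = P = 574/625 ≈ 0.918400
step 3 [3y] bond c/1=3/100: DF=(118847/125000 − 3/100·(0.952200+0.918400))/(1+3/100) = 4343/5000 ≈ 0.868600
step 4 [4y] bond c/1=7/200: DF=(1963043/2000000 − 7/200·(0.952200+0.918400+0.868600))/(1+7/200) = 8557/10000 ≈ 0.855700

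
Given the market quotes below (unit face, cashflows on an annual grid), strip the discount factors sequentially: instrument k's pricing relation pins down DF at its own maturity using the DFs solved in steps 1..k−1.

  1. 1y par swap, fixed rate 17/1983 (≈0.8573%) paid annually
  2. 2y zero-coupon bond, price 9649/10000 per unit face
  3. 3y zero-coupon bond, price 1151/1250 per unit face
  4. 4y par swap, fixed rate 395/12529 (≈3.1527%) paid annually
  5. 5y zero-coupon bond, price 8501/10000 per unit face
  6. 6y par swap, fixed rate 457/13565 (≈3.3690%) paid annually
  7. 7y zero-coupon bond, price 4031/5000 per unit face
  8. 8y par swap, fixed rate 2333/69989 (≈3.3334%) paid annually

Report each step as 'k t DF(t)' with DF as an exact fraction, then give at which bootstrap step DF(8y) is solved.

step 1 [1y] swap r/1=17/1983: DF=(1 − 17/1983·(0))/(1+17/1983) = 1983/2000 ≈ 0.991500
step 2 [2y] zero: DF = P = 9649/10000 ≈ 0.964900
step 3 [3y] zero: DF = P = 1151/1250 ≈ 0.920800
step 4 [4y] swap r/1=395/12529: DF=(1 − 395/12529·(0.991500+0.964900+0.920800))/(1+395/12529) = 1763/2000 ≈ 0.881500
step 5 [5y] zero: DF = P = 8501/10000 ≈ 0.850100
step 6 [6y] swap r/1=457/13565: DF=(1 − 457/13565·(0.991500+0.964900+0.920800+0.881500+0.850100))/(1+457/13565) = 2043/2500 ≈ 0.817200
step 7 [7y] zero: DF = P = 4031/5000 ≈ 0.806200
step 8 [8y] swap r/1=2333/69989: DF=(1 − 2333/69989·(0.991500+0.964900+0.920800+0.881500+0.850100+0.817200+0.806200))/(1+2333/69989) = 7667/10000 ≈ 0.766700

1 1 1983/2000
2 2 9649/10000
3 3 1151/1250
4 4 1763/2000
5 5 8501/10000
6 6 2043/2500
7 7 4031/5000
8 8 7667/10000
DF(8y) is solved at step 8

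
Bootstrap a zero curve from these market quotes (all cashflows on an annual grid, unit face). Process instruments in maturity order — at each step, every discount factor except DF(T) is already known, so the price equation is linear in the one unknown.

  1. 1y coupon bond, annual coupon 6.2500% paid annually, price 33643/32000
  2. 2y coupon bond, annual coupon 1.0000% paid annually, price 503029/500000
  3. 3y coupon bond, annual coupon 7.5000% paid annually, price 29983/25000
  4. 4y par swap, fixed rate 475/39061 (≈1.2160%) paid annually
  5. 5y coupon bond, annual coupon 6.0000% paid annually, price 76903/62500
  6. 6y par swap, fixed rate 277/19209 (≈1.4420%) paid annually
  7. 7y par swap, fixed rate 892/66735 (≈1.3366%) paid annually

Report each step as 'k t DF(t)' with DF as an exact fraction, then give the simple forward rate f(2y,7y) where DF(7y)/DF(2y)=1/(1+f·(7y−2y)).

step 1 [1y] bond c/1=1/16: DF=(33643/32000 − 1/16·(0))/(1+1/16) = 1979/2000 ≈ 0.989500
step 2 [2y] bond c/1=1/100: DF=(503029/500000 − 1/100·(0.989500))/(1+1/100) = 9863/10000 ≈ 0.986300
step 3 [3y] bond c/1=3/40: DF=(29983/25000 − 3/40·(0.989500+0.986300))/(1+3/40) = 4889/5000 ≈ 0.977800
step 4 [4y] swap r/1=475/39061: DF=(1 − 475/39061·(0.989500+0.986300+0.977800))/(1+475/39061) = 381/400 ≈ 0.952500
step 5 [5y] bond c/1=3/50: DF=(76903/62500 − 3/50·(0.989500+0.986300+0.977800+0.952500))/(1+3/50) = 9397/10000 ≈ 0.939700
step 6 [6y] swap r/1=277/19209: DF=(1 − 277/19209·(0.989500+0.986300+0.977800+0.952500+0.939700))/(1+277/19209) = 9169/10000 ≈ 0.916900
step 7 [7y] swap r/1=892/66735: DF=(1 − 892/66735·(0.989500+0.986300+0.977800+0.952500+0.939700+0.916900))/(1+892/66735) = 2277/2500 ≈ 0.910800

1 1 1979/2000
2 2 9863/10000
3 3 4889/5000
4 4 381/400
5 5 9397/10000
6 6 9169/10000
7 7 2277/2500
f(2y,7y) = ((9863/10000)/(2277/2500) − 1)/(5) = 151/9108 ≈ 1.6579%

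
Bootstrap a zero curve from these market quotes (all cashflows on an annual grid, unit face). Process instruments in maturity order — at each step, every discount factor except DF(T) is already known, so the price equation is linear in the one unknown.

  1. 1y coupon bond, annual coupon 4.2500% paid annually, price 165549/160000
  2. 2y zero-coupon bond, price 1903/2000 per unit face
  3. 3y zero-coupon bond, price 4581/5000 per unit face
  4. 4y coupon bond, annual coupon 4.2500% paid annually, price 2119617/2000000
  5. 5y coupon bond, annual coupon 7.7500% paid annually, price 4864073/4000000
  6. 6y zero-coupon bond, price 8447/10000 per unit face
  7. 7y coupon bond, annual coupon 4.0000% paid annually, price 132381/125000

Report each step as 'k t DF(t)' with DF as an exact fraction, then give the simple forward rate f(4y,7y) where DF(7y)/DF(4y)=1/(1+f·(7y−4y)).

step 1 [1y] bond c/1=17/400: DF=(165549/160000 − 17/400·(0))/(1+17/400) = 397/400 ≈ 0.992500
step 2 [2y] zero: DF = P = 1903/2000 ≈ 0.951500
step 3 [3y] zero: DF = P = 4581/5000 ≈ 0.916200
step 4 [4y] bond c/1=17/400: DF=(2119617/2000000 − 17/400·(0.992500+0.951500+0.916200))/(1+17/400) = 9/10 ≈ 0.900000
step 5 [5y] bond c/1=31/400: DF=(4864073/4000000 − 31/400·(0.992500+0.951500+0.916200+0.900000))/(1+31/400) = 8581/10000 ≈ 0.858100
step 6 [6y] zero: DF = P = 8447/10000 ≈ 0.844700
step 7 [7y] bond c/1=1/25: DF=(132381/125000 − 1/25·(0.992500+0.951500+0.916200+0.900000+0.858100+0.844700))/(1+1/25) = 4041/5000 ≈ 0.808200

1 1 397/400
2 2 1903/2000
3 3 4581/5000
4 4 9/10
5 5 8581/10000
6 6 8447/10000
7 7 4041/5000
f(4y,7y) = ((9/10)/(4041/5000) − 1)/(3) = 17/449 ≈ 3.7862%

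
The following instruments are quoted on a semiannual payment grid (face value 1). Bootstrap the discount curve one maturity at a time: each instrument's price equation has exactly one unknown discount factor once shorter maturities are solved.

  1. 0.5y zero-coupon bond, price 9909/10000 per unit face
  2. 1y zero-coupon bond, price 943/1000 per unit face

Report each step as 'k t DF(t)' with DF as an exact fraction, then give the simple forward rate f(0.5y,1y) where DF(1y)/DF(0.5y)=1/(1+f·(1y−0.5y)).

step 1 [0.5y] zero: DF = P = 9909/10000 ≈ 0.990900
step 2 [1y] zero: DF = P = 943/1000 ≈ 0.943000

1 1/2 9909/10000
2 1 943/1000
f(0.5y,1y) = ((9909/10000)/(943/1000) − 1)/(1/2) = 479/4715 ≈ 10.1591%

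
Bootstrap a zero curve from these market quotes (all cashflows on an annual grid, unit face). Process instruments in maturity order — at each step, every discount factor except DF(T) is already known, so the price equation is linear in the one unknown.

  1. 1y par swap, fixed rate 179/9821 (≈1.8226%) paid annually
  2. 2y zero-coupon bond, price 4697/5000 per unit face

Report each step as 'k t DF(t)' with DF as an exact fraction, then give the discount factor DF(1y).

step 1 [1y] swap r/1=179/9821: DF=(1 − 179/9821·(0))/(1+179/9821) = 9821/10000 ≈ 0.982100
step 2 [2y] zero: DF = P = 4697/5000 ≈ 0.939400

1 1 9821/10000
2 2 4697/5000
DF(1y) = 9821/10000 ≈ 0.982100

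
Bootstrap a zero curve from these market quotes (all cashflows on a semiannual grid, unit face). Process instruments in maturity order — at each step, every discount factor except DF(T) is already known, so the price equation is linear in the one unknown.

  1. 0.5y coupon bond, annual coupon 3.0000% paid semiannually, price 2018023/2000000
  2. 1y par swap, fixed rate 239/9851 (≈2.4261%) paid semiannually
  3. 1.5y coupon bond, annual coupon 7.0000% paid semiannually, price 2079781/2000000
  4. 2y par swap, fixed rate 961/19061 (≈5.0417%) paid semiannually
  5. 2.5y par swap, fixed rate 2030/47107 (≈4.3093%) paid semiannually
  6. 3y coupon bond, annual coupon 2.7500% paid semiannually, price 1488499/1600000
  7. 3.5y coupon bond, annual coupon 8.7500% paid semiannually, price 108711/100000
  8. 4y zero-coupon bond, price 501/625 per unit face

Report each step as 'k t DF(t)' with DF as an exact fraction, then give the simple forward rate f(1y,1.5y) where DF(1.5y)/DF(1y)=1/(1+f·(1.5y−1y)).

step 1 [0.5y] bond c/2=3/200: DF=(2018023/2000000 − 3/200·(0))/(1+3/200) = 9941/10000 ≈ 0.994100
step 2 [1y] swap r/2=239/19702: DF=(1 − 239/19702·(0.994100))/(1+239/19702) = 9761/10000 ≈ 0.976100
step 3 [1.5y] bond c/2=7/200: DF=(2079781/2000000 − 7/200·(0.994100+0.976100))/(1+7/200) = 9381/10000 ≈ 0.938100
step 4 [2y] swap r/2=961/38122: DF=(1 − 961/38122·(0.994100+0.976100+0.938100))/(1+961/38122) = 9039/10000 ≈ 0.903900
step 5 [2.5y] swap r/2=1015/47107: DF=(1 − 1015/47107·(0.994100+0.976100+0.938100+0.903900))/(1+1015/47107) = 1797/2000 ≈ 0.898500
step 6 [3y] bond c/2=11/800: DF=(1488499/1600000 − 11/800·(0.994100+0.976100+0.938100+0.903900+0.898500))/(1+11/800) = 4269/5000 ≈ 0.853800
step 7 [3.5y] bond c/2=7/160: DF=(108711/100000 − 7/160·(0.994100+0.976100+0.938100+0.903900+0.898500+0.853800))/(1+7/160) = 8083/10000 ≈ 0.808300
step 8 [4y] zero: DF = P = 501/625 ≈ 0.801600

1 1/2 9941/10000
2 1 9761/10000
3 3/2 9381/10000
4 2 9039/10000
5 5/2 1797/2000
6 3 4269/5000
7 7/2 8083/10000
8 4 501/625
f(1y,1.5y) = ((9761/10000)/(9381/10000) − 1)/(1/2) = 760/9381 ≈ 8.1015%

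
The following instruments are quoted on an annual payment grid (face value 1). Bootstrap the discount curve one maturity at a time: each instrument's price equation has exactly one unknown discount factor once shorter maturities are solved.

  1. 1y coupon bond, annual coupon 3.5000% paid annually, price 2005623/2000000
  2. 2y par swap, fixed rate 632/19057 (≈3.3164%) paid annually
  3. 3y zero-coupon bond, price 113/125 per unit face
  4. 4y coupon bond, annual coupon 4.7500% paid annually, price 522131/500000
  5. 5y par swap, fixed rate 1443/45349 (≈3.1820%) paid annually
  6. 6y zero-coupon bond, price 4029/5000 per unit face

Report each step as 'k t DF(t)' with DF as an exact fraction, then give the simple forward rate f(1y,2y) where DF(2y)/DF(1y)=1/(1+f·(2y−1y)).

step 1 [1y] bond c/1=7/200: DF=(2005623/2000000 − 7/200·(0))/(1+7/200) = 9689/10000 ≈ 0.968900
step 2 [2y] swap r/1=632/19057: DF=(1 − 632/19057·(0.968900))/(1+632/19057) = 1171/1250 ≈ 0.936800
step 3 [3y] zero: DF = P = 113/125 ≈ 0.904000
step 4 [4y] bond c/1=19/400: DF=(522131/500000 − 19/400·(0.968900+0.936800+0.904000))/(1+19/400) = 1739/2000 ≈ 0.869500
step 5 [5y] swap r/1=1443/45349: DF=(1 − 1443/45349·(0.968900+0.936800+0.904000+0.869500))/(1+1443/45349) = 8557/10000 ≈ 0.855700
step 6 [6y] zero: DF = P = 4029/5000 ≈ 0.805800

1 1 9689/10000
2 2 1171/1250
3 3 113/125
4 4 1739/2000
5 5 8557/10000
6 6 4029/5000
f(1y,2y) = ((9689/10000)/(1171/1250) − 1)/(1) = 321/9368 ≈ 3.4266%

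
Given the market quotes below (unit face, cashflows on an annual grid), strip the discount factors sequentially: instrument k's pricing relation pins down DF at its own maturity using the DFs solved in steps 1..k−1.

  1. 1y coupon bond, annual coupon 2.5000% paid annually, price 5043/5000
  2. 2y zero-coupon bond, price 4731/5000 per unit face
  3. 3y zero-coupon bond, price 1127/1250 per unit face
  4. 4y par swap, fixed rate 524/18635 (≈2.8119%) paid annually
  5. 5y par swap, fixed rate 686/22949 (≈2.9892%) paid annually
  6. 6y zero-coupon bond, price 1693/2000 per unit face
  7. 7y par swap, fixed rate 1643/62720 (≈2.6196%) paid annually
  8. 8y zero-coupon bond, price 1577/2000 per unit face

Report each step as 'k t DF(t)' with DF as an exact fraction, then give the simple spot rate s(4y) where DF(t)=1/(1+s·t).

1 1 123/125
2 2 4731/5000
3 3 1127/1250
4 4 1119/1250
5 5 2157/2500
6 6 1693/2000
7 7 8357/10000
8 8 1577/2000
s(4y) = (1/(1119/1250) − 1)/(4) = 131/4476 ≈ 2.9267%

step 1 [1y] bond c/1=1/40: DF=(5043/5000 − 1/40·(0))/(1+1/40) = 123/125 ≈ 0.984000
step 2 [2y] zero: DF = P = 4731/5000 ≈ 0.946200
step 3 [3y] zero: DF = P = 1127/1250 ≈ 0.901600
step 4 [4y] swap r/1=524/18635: DF=(1 − 524/18635·(0.984000+0.946200+0.901600))/(1+524/18635) = 1119/1250 ≈ 0.895200
step 5 [5y] swap r/1=686/22949: DF=(1 − 686/22949·(0.984000+0.946200+0.901600+0.895200))/(1+686/22949) = 2157/2500 ≈ 0.862800
step 6 [6y] zero: DF = P = 1693/2000 ≈ 0.846500
step 7 [7y] swap r/1=1643/62720: DF=(1 − 1643/62720·(0.984000+0.946200+0.901600+0.895200+0.862800+0.846500))/(1+1643/62720) = 8357/10000 ≈ 0.835700
step 8 [8y] zero: DF = P = 1577/2000 ≈ 0.788500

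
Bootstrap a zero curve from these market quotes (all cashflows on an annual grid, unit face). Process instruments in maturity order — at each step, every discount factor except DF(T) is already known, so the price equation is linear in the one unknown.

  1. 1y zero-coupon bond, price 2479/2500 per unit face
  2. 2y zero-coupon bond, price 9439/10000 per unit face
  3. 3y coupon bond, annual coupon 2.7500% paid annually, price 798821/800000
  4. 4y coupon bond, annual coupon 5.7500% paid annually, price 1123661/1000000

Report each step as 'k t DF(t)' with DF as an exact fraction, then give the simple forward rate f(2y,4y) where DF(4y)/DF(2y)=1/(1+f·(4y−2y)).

step 1 [1y] zero: DF = P = 2479/2500 ≈ 0.991600
step 2 [2y] zero: DF = P = 9439/10000 ≈ 0.943900
step 3 [3y] bond c/1=11/400: DF=(798821/800000 − 11/400·(0.991600+0.943900))/(1+11/400) = 23/25 ≈ 0.920000
step 4 [4y] bond c/1=23/400: DF=(1123661/1000000 − 23/400·(0.991600+0.943900+0.920000))/(1+23/400) = 9073/10000 ≈ 0.907300

1 1 2479/2500
2 2 9439/10000
3 3 23/25
4 4 9073/10000
f(2y,4y) = ((9439/10000)/(9073/10000) − 1)/(2) = 183/9073 ≈ 2.0170%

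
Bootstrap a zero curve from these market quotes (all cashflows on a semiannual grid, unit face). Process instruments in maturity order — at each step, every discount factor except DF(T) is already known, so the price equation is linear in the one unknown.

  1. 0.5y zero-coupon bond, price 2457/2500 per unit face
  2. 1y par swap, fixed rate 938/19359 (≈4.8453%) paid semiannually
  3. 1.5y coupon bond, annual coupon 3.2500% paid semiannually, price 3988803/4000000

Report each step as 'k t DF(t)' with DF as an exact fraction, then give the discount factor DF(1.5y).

1 1/2 2457/2500
2 1 9531/10000
3 3/2 9503/10000
DF(1.5y) = 9503/10000 ≈ 0.950300

step 1 [0.5y] zero: DF = P = 2457/2500 ≈ 0.982800
step 2 [1y] swap r/2=469/19359: DF=(1 − 469/19359·(0.982800))/(1+469/19359) = 9531/10000 ≈ 0.953100
step 3 [1.5y] bond c/2=13/800: DF=(3988803/4000000 − 13/800·(0.982800+0.953100))/(1+13/800) = 9503/10000 ≈ 0.950300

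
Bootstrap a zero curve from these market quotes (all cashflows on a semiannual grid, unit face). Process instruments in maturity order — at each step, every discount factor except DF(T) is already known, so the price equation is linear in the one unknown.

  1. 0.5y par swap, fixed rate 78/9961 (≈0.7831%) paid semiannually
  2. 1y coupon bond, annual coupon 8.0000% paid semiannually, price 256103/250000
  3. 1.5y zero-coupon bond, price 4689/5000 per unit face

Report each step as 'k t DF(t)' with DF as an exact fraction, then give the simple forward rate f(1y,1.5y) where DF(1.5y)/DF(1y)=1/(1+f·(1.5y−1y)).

1 1/2 9961/10000
2 1 9467/10000
3 3/2 4689/5000
f(1y,1.5y) = ((9467/10000)/(4689/5000) − 1)/(1/2) = 89/4689 ≈ 1.8981%

step 1 [0.5y] swap r/2=39/9961: DF=(1 − 39/9961·(0))/(1+39/9961) = 9961/10000 ≈ 0.996100
step 2 [1y] bond c/2=1/25: DF=(256103/250000 − 1/25·(0.996100))/(1+1/25) = 9467/10000 ≈ 0.946700
step 3 [1.5y] zero: DF = P = 4689/5000 ≈ 0.937800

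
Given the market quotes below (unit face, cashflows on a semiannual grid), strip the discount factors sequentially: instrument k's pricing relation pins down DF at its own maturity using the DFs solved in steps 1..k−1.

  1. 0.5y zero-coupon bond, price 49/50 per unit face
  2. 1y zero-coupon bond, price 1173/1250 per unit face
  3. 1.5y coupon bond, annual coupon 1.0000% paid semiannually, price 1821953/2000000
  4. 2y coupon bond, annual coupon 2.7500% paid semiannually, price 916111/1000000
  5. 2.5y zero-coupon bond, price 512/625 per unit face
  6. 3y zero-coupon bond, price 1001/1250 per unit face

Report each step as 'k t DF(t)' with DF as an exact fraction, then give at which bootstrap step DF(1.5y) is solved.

1 1/2 49/50
2 1 1173/1250
3 3/2 8969/10000
4 2 1731/2000
5 5/2 512/625
6 3 1001/1250
DF(1.5y) is solved at step 3

step 1 [0.5y] zero: DF = P = 49/50 ≈ 0.980000
step 2 [1y] zero: DF = P = 1173/1250 ≈ 0.938400
step 3 [1.5y] bond c/2=1/200: DF=(1821953/2000000 − 1/200·(0.980000+0.938400))/(1+1/200) = 8969/10000 ≈ 0.896900
step 4 [2y] bond c/2=11/800: DF=(916111/1000000 − 11/800·(0.980000+0.938400+0.896900))/(1+11/800) = 1731/2000 ≈ 0.865500
step 5 [2.5y] zero: DF = P = 512/625 ≈ 0.819200
step 6 [3y] zero: DF = P = 1001/1250 ≈ 0.800800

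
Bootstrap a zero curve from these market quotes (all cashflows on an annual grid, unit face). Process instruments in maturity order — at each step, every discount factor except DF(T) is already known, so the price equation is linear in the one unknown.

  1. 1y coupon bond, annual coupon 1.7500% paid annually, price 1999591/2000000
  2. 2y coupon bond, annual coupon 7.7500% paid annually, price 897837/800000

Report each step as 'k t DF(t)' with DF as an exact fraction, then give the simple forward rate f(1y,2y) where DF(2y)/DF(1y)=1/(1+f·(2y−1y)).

1 1 4913/5000
2 2 9709/10000
f(1y,2y) = ((4913/5000)/(9709/10000) − 1)/(1) = 117/9709 ≈ 1.2051%

step 1 [1y] bond c/1=7/400: DF=(1999591/2000000 − 7/400·(0))/(1+7/400) = 4913/5000 ≈ 0.982600
step 2 [2y] bond c/1=31/400: DF=(897837/800000 − 31/400·(0.982600))/(1+31/400) = 9709/10000 ≈ 0.970900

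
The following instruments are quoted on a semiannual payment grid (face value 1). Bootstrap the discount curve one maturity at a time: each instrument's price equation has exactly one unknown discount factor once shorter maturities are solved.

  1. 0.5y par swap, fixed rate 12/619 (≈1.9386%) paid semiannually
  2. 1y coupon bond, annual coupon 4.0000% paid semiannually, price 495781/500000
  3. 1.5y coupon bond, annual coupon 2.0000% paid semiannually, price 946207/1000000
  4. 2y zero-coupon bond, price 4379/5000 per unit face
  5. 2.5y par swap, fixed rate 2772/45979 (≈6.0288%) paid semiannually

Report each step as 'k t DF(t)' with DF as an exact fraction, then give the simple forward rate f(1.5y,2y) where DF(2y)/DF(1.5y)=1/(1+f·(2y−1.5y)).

1 1/2 619/625
2 1 9527/10000
3 3/2 1147/1250
4 2 4379/5000
5 5/2 4307/5000
f(1.5y,2y) = ((1147/1250)/(4379/5000) − 1)/(1/2) = 418/4379 ≈ 9.5456%

step 1 [0.5y] swap r/2=6/619: DF=(1 − 6/619·(0))/(1+6/619) = 619/625 ≈ 0.990400
step 2 [1y] bond c/2=1/50: DF=(495781/500000 − 1/50·(0.990400))/(1+1/50) = 9527/10000 ≈ 0.952700
step 3 [1.5y] bond c/2=1/100: DF=(946207/1000000 − 1/100·(0.990400+0.952700))/(1+1/100) = 1147/1250 ≈ 0.917600
step 4 [2y] zero: DF = P = 4379/5000 ≈ 0.875800
step 5 [2.5y] swap r/2=1386/45979: DF=(1 − 1386/45979·(0.990400+0.952700+0.917600+0.875800))/(1+1386/45979) = 4307/5000 ≈ 0.861400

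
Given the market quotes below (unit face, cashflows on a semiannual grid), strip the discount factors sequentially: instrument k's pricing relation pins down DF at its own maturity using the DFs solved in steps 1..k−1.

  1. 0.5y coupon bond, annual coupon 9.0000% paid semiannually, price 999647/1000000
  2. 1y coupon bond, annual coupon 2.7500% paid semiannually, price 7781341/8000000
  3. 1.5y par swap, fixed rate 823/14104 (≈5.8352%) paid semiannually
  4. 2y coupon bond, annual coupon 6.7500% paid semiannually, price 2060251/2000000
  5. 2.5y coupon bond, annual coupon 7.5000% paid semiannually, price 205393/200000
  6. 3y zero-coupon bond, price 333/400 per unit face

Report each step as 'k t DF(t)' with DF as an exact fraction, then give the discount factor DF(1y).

1 1/2 4783/5000
2 1 1893/2000
3 3/2 9177/10000
4 2 2261/2500
5 5/2 1069/1250
6 3 333/400
DF(1y) = 1893/2000 ≈ 0.946500

step 1 [0.5y] bond c/2=9/200: DF=(999647/1000000 − 9/200·(0))/(1+9/200) = 4783/5000 ≈ 0.956600
step 2 [1y] bond c/2=11/800: DF=(7781341/8000000 − 11/800·(0.956600))/(1+11/800) = 1893/2000 ≈ 0.946500
step 3 [1.5y] swap r/2=823/28208: DF=(1 − 823/28208·(0.956600+0.946500))/(1+823/28208) = 9177/10000 ≈ 0.917700
step 4 [2y] bond c/2=27/800: DF=(2060251/2000000 − 27/800·(0.956600+0.946500+0.917700))/(1+27/800) = 2261/2500 ≈ 0.904400
step 5 [2.5y] bond c/2=3/80: DF=(205393/200000 − 3/80·(0.956600+0.946500+0.917700+0.904400))/(1+3/80) = 1069/1250 ≈ 0.855200
step 6 [3y] zero: DF = P = 333/400 ≈ 0.832500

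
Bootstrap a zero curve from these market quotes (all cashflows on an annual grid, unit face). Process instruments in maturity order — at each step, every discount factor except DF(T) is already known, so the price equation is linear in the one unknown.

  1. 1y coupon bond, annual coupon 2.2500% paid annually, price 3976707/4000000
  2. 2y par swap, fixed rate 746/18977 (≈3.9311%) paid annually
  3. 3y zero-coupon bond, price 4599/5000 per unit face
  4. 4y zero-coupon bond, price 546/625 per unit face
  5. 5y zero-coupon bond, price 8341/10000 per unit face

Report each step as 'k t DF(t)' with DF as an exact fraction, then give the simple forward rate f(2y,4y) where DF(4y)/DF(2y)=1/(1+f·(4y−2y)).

1 1 9723/10000
2 2 4627/5000
3 3 4599/5000
4 4 546/625
5 5 8341/10000
f(2y,4y) = ((4627/5000)/(546/625) − 1)/(2) = 37/1248 ≈ 2.9647%

step 1 [1y] bond c/1=9/400: DF=(3976707/4000000 − 9/400·(0))/(1+9/400) = 9723/10000 ≈ 0.972300
step 2 [2y] swap r/1=746/18977: DF=(1 − 746/18977·(0.972300))/(1+746/18977) = 4627/5000 ≈ 0.925400
step 3 [3y] zero: DF = P = 4599/5000 ≈ 0.919800
step 4 [4y] zero: DF = P = 546/625 ≈ 0.873600
step 5 [5y] zero: DF = P = 8341/10000 ≈ 0.834100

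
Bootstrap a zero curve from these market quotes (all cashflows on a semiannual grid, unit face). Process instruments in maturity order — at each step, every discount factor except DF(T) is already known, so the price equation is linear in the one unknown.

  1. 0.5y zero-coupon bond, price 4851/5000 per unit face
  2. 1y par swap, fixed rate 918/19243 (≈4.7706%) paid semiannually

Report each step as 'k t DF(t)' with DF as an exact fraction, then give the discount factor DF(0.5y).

step 1 [0.5y] zero: DF = P = 4851/5000 ≈ 0.970200
step 2 [1y] swap r/2=459/19243: DF=(1 − 459/19243·(0.970200))/(1+459/19243) = 9541/10000 ≈ 0.954100

1 1/2 4851/5000
2 1 9541/10000
DF(0.5y) = 4851/5000 ≈ 0.970200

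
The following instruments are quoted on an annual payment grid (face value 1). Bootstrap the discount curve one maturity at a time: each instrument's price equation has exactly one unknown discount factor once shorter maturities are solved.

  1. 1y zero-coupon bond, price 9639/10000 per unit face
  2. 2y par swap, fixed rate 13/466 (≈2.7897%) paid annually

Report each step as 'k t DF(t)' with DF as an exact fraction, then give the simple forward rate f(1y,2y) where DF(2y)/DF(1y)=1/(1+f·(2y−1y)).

step 1 [1y] zero: DF = P = 9639/10000 ≈ 0.963900
step 2 [2y] swap r/1=13/466: DF=(1 − 13/466·(0.963900))/(1+13/466) = 9467/10000 ≈ 0.946700

1 1 9639/10000
2 2 9467/10000
f(1y,2y) = ((9639/10000)/(9467/10000) − 1)/(1) = 172/9467 ≈ 1.8168%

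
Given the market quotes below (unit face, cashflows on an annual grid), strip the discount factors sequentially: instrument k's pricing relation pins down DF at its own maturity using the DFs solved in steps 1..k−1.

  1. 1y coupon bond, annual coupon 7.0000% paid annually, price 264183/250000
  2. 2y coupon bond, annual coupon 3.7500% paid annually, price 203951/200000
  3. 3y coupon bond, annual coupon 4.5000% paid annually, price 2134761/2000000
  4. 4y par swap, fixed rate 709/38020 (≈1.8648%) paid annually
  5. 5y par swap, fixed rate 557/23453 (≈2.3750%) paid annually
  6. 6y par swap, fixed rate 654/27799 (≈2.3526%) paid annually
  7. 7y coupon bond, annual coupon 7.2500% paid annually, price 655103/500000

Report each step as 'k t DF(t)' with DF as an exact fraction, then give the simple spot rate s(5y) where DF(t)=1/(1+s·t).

step 1 [1y] bond c/1=7/100: DF=(264183/250000 − 7/100·(0))/(1+7/100) = 2469/2500 ≈ 0.987600
step 2 [2y] bond c/1=3/80: DF=(203951/200000 − 3/80·(0.987600))/(1+3/80) = 592/625 ≈ 0.947200
step 3 [3y] bond c/1=9/200: DF=(2134761/2000000 − 9/200·(0.987600+0.947200))/(1+9/200) = 9381/10000 ≈ 0.938100
step 4 [4y] swap r/1=709/38020: DF=(1 − 709/38020·(0.987600+0.947200+0.938100))/(1+709/38020) = 9291/10000 ≈ 0.929100
step 5 [5y] swap r/1=557/23453: DF=(1 − 557/23453·(0.987600+0.947200+0.938100+0.929100))/(1+557/23453) = 4443/5000 ≈ 0.888600
step 6 [6y] swap r/1=654/27799: DF=(1 − 654/27799·(0.987600+0.947200+0.938100+0.929100+0.888600))/(1+654/27799) = 2173/2500 ≈ 0.869200
step 7 [7y] bond c/1=29/400: DF=(655103/500000 − 29/400·(0.987600+0.947200+0.938100+0.929100+0.888600+0.869200))/(1+29/400) = 4229/5000 ≈ 0.845800

1 1 2469/2500
2 2 592/625
3 3 9381/10000
4 4 9291/10000
5 5 4443/5000
6 6 2173/2500
7 7 4229/5000
s(5y) = (1/(4443/5000) − 1)/(5) = 557/22215 ≈ 2.5073%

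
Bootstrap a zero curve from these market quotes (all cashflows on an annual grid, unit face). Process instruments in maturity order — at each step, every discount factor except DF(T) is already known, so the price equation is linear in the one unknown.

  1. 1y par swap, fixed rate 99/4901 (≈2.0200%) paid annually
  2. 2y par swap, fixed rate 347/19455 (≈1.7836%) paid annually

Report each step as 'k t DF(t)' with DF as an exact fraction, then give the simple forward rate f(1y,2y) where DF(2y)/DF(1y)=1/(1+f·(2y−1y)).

1 1 4901/5000
2 2 9653/10000
f(1y,2y) = ((4901/5000)/(9653/10000) − 1)/(1) = 149/9653 ≈ 1.5436%

step 1 [1y] swap r/1=99/4901: DF=(1 − 99/4901·(0))/(1+99/4901) = 4901/5000 ≈ 0.980200
step 2 [2y] swap r/1=347/19455: DF=(1 − 347/19455·(0.980200))/(1+347/19455) = 9653/10000 ≈ 0.965300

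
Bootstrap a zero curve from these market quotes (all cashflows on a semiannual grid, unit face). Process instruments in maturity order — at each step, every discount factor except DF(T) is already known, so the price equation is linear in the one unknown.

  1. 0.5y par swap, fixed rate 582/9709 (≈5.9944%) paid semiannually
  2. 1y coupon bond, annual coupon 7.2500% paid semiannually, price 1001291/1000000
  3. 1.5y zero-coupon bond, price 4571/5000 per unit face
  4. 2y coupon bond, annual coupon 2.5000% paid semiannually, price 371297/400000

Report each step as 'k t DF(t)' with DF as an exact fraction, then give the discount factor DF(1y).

1 1/2 9709/10000
2 1 9323/10000
3 3/2 4571/5000
4 2 441/500
DF(1y) = 9323/10000 ≈ 0.932300

step 1 [0.5y] swap r/2=291/9709: DF=(1 − 291/9709·(0))/(1+291/9709) = 9709/10000 ≈ 0.970900
step 2 [1y] bond c/2=29/800: DF=(1001291/1000000 − 29/800·(0.970900))/(1+29/800) = 9323/10000 ≈ 0.932300
step 3 [1.5y] zero: DF = P = 4571/5000 ≈ 0.914200
step 4 [2y] bond c/2=1/80: DF=(371297/400000 − 1/80·(0.970900+0.932300+0.914200))/(1+1/80) = 441/500 ≈ 0.882000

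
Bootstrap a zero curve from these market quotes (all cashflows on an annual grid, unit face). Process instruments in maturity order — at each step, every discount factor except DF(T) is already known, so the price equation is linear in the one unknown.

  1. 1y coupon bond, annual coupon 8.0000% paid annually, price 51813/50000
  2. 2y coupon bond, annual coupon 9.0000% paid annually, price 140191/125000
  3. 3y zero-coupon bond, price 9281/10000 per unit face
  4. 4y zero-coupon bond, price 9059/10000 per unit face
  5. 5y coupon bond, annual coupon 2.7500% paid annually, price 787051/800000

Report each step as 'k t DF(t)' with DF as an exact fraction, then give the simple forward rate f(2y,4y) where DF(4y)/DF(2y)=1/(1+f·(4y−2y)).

1 1 1919/2000
2 2 9497/10000
3 3 9281/10000
4 4 9059/10000
5 5 8573/10000
f(2y,4y) = ((9497/10000)/(9059/10000) − 1)/(2) = 219/9059 ≈ 2.4175%

step 1 [1y] bond c/1=2/25: DF=(51813/50000 − 2/25·(0))/(1+2/25) = 1919/2000 ≈ 0.959500
step 2 [2y] bond c/1=9/100: DF=(140191/125000 − 9/100·(0.959500))/(1+9/100) = 9497/10000 ≈ 0.949700
step 3 [3y] zero: DF = P = 9281/10000 ≈ 0.928100
step 4 [4y] zero: DF = P = 9059/10000 ≈ 0.905900
step 5 [5y] bond c/1=11/400: DF=(787051/800000 − 11/400·(0.959500+0.949700+0.928100+0.905900))/(1+11/400) = 8573/10000 ≈ 0.857300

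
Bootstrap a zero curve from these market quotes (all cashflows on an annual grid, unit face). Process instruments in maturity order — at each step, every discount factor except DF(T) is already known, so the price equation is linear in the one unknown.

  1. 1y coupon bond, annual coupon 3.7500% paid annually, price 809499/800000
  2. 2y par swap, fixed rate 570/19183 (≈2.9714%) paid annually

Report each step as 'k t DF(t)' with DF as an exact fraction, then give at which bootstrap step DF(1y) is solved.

1 1 9753/10000
2 2 943/1000
DF(1y) is solved at step 1

step 1 [1y] bond c/1=3/80: DF=(809499/800000 − 3/80·(0))/(1+3/80) = 9753/10000 ≈ 0.975300
step 2 [2y] swap r/1=570/19183: DF=(1 − 570/19183·(0.975300))/(1+570/19183) = 943/1000 ≈ 0.943000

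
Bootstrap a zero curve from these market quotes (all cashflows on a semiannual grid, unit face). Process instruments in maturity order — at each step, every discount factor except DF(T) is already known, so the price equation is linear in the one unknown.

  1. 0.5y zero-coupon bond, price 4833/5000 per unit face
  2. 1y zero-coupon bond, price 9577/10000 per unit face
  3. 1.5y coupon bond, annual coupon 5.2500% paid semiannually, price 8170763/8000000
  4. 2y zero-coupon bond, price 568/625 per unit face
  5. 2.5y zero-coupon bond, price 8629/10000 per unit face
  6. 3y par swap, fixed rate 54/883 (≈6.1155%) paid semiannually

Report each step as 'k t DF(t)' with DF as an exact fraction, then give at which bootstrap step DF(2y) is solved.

1 1/2 4833/5000
2 1 9577/10000
3 3/2 473/500
4 2 568/625
5 5/2 8629/10000
6 3 4163/5000
DF(2y) is solved at step 4

step 1 [0.5y] zero: DF = P = 4833/5000 ≈ 0.966600
step 2 [1y] zero: DF = P = 9577/10000 ≈ 0.957700
step 3 [1.5y] bond c/2=21/800: DF=(8170763/8000000 − 21/800·(0.966600+0.957700))/(1+21/800) = 473/500 ≈ 0.946000
step 4 [2y] zero: DF = P = 568/625 ≈ 0.908800
step 5 [2.5y] zero: DF = P = 8629/10000 ≈ 0.862900
step 6 [3y] swap r/2=27/883: DF=(1 − 27/883·(0.966600+0.957700+0.946000+0.908800+0.862900))/(1+27/883) = 4163/5000 ≈ 0.832600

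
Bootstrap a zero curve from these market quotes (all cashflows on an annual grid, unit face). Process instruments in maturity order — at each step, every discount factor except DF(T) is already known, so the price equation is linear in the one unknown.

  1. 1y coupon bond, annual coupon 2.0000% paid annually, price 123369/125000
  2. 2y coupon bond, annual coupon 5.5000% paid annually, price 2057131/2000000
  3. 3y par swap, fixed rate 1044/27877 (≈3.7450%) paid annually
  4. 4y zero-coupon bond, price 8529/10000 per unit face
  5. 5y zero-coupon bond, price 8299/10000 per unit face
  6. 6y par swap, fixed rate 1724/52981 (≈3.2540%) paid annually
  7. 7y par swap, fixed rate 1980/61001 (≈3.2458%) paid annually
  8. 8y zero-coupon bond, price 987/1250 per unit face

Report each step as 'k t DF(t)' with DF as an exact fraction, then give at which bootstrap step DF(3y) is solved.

step 1 [1y] bond c/1=1/50: DF=(123369/125000 − 1/50·(0))/(1+1/50) = 2419/2500 ≈ 0.967600
step 2 [2y] bond c/1=11/200: DF=(2057131/2000000 − 11/200·(0.967600))/(1+11/200) = 1849/2000 ≈ 0.924500
step 3 [3y] swap r/1=1044/27877: DF=(1 − 1044/27877·(0.967600+0.924500))/(1+1044/27877) = 2239/2500 ≈ 0.895600
step 4 [4y] zero: DF = P = 8529/10000 ≈ 0.852900
step 5 [5y] zero: DF = P = 8299/10000 ≈ 0.829900
step 6 [6y] swap r/1=1724/52981: DF=(1 − 1724/52981·(0.967600+0.924500+0.895600+0.852900+0.829900))/(1+1724/52981) = 2069/2500 ≈ 0.827600
step 7 [7y] swap r/1=1980/61001: DF=(1 − 1980/61001·(0.967600+0.924500+0.895600+0.852900+0.829900+0.827600))/(1+1980/61001) = 401/500 ≈ 0.802000
step 8 [8y] zero: DF = P = 987/1250 ≈ 0.789600

1 1 2419/2500
2 2 1849/2000
3 3 2239/2500
4 4 8529/10000
5 5 8299/10000
6 6 2069/2500
7 7 401/500
8 8 987/1250
DF(3y) is solved at step 3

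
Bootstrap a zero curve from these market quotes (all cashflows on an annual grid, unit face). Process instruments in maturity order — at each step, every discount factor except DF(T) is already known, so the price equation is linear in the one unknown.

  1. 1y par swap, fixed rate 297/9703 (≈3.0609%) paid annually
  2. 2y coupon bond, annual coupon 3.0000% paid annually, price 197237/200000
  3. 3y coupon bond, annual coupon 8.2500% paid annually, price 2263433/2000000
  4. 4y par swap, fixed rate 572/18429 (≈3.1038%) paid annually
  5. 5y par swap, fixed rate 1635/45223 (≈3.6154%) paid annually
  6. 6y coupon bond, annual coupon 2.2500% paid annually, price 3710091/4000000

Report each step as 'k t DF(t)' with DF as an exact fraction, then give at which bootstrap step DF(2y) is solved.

step 1 [1y] swap r/1=297/9703: DF=(1 − 297/9703·(0))/(1+297/9703) = 9703/10000 ≈ 0.970300
step 2 [2y] bond c/1=3/100: DF=(197237/200000 − 3/100·(0.970300))/(1+3/100) = 2323/2500 ≈ 0.929200
step 3 [3y] bond c/1=33/400: DF=(2263433/2000000 − 33/400·(0.970300+0.929200))/(1+33/400) = 9007/10000 ≈ 0.900700
step 4 [4y] swap r/1=572/18429: DF=(1 − 572/18429·(0.970300+0.929200+0.900700))/(1+572/18429) = 1107/1250 ≈ 0.885600
step 5 [5y] swap r/1=1635/45223: DF=(1 − 1635/45223·(0.970300+0.929200+0.900700+0.885600))/(1+1635/45223) = 1673/2000 ≈ 0.836500
step 6 [6y] bond c/1=9/400: DF=(3710091/4000000 − 9/400·(0.970300+0.929200+0.900700+0.885600+0.836500))/(1+9/400) = 2019/2500 ≈ 0.807600

1 1 9703/10000
2 2 2323/2500
3 3 9007/10000
4 4 1107/1250
5 5 1673/2000
6 6 2019/2500
DF(2y) is solved at step 2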